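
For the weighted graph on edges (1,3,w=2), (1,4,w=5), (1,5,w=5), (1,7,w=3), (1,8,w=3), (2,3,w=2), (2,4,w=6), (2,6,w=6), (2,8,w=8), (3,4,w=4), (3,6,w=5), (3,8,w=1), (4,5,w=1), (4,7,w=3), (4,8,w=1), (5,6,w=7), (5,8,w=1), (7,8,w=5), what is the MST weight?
15 (MST edges: (1,3,w=2), (1,7,w=3), (2,3,w=2), (3,6,w=5), (3,8,w=1), (4,5,w=1), (4,8,w=1); sum of weights 2 + 3 + 2 + 5 + 1 + 1 + 1 = 15)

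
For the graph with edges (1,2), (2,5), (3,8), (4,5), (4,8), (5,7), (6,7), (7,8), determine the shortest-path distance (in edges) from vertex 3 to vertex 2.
4 (path: 3 -> 8 -> 7 -> 5 -> 2, 4 edges)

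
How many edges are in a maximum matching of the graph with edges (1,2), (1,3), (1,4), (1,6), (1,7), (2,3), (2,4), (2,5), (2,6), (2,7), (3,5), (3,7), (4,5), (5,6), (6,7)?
3 (matching: (1,4), (2,7), (5,6); upper bound floor(n/2) = floor(7/2) = 3)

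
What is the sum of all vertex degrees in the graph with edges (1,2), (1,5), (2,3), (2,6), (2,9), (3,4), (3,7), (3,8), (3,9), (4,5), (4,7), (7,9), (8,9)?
26 (handshake: sum of degrees = 2|E| = 2 x 13 = 26)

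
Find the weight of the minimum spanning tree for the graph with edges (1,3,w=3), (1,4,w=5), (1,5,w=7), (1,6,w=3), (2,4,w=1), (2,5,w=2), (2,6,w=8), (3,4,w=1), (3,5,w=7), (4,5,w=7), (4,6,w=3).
10 (MST edges: (1,3,w=3), (1,6,w=3), (2,4,w=1), (2,5,w=2), (3,4,w=1); sum of weights 3 + 3 + 1 + 2 + 1 = 10)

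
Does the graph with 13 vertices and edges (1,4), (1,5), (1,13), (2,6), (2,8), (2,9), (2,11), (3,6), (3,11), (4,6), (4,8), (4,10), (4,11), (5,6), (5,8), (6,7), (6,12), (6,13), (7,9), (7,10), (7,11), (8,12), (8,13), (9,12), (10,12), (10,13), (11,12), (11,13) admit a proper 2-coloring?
Yes. Partition: {1, 6, 8, 9, 10, 11}, {2, 3, 4, 5, 7, 12, 13}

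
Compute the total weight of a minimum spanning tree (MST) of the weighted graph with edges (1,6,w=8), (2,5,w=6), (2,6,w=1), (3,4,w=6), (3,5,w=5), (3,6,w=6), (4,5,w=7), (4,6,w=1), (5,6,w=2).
17 (MST edges: (1,6,w=8), (2,6,w=1), (3,5,w=5), (4,6,w=1), (5,6,w=2); sum of weights 8 + 1 + 5 + 1 + 2 = 17)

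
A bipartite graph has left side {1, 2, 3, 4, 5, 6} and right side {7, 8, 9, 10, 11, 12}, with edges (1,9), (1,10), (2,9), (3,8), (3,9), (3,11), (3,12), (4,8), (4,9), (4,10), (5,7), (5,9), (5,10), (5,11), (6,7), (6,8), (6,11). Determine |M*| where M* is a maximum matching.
6 (matching: (1,10), (2,9), (3,12), (4,8), (5,11), (6,7); upper bound min(|L|,|R|) = min(6,6) = 6)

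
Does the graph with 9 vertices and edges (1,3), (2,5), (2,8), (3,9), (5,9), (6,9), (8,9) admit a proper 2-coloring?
Yes. Partition: {1, 2, 4, 7, 9}, {3, 5, 6, 8}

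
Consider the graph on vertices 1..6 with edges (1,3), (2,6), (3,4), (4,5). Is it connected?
No, it has 2 components: {1, 3, 4, 5}, {2, 6}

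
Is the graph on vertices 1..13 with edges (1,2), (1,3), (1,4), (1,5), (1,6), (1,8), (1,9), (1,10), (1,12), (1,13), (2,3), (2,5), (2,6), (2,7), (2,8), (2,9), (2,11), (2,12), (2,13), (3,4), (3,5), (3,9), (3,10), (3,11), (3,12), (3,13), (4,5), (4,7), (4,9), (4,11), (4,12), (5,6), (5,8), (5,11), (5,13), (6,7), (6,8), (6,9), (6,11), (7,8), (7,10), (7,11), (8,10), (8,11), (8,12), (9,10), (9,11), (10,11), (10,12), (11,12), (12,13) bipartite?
No (odd cycle of length 3: 3 -> 1 -> 5 -> 3)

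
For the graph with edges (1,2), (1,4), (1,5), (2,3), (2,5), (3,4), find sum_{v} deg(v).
12 (handshake: sum of degrees = 2|E| = 2 x 6 = 12)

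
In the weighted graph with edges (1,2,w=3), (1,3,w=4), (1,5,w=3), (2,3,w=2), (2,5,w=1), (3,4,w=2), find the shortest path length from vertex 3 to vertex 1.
4 (path: 3 -> 1; weights 4 = 4)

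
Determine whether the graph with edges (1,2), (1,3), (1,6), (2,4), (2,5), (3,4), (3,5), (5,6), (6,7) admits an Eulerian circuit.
No (6 vertices have odd degree: {1, 2, 3, 5, 6, 7}; Eulerian circuit requires 0)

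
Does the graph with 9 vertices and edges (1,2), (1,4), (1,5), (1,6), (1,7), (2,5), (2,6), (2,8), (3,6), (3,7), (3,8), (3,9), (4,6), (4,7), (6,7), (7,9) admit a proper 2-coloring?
No (odd cycle of length 3: 7 -> 1 -> 4 -> 7)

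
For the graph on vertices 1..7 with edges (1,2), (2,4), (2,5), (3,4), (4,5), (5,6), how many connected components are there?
2 (components: {1, 2, 3, 4, 5, 6}, {7})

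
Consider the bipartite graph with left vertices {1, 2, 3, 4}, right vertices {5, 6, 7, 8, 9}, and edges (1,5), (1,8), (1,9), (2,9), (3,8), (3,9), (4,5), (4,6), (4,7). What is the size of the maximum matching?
4 (matching: (1,5), (2,9), (3,8), (4,7); upper bound min(|L|,|R|) = min(4,5) = 4)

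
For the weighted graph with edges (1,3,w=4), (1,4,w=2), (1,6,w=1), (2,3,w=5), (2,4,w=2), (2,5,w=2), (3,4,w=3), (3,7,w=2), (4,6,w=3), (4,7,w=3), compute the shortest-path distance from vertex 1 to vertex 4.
2 (path: 1 -> 4; weights 2 = 2)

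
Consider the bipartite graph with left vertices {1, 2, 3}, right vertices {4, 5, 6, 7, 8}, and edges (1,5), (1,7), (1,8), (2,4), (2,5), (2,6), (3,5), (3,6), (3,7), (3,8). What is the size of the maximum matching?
3 (matching: (1,8), (2,6), (3,7); upper bound min(|L|,|R|) = min(3,5) = 3)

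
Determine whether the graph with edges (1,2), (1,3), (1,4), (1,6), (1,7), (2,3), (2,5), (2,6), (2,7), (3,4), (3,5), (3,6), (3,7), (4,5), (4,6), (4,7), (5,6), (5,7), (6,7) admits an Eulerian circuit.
No (4 vertices have odd degree: {1, 2, 4, 5}; Eulerian circuit requires 0)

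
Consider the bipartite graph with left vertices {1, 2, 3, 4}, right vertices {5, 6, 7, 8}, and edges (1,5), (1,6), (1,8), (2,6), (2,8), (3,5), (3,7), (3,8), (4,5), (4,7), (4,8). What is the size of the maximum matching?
4 (matching: (1,8), (2,6), (3,7), (4,5); upper bound min(|L|,|R|) = min(4,4) = 4)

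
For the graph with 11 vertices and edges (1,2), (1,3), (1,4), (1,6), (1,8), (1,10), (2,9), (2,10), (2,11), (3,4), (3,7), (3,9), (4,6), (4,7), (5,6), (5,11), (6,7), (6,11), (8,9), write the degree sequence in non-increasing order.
[6, 5, 4, 4, 4, 3, 3, 3, 2, 2, 2] (degrees: deg(1)=6, deg(2)=4, deg(3)=4, deg(4)=4, deg(5)=2, deg(6)=5, deg(7)=3, deg(8)=2, deg(9)=3, deg(10)=2, deg(11)=3)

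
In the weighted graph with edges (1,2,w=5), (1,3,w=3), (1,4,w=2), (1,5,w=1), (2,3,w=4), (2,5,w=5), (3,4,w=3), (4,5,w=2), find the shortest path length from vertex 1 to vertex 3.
3 (path: 1 -> 3; weights 3 = 3)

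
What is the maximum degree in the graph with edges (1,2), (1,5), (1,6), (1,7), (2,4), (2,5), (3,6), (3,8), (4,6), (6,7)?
4 (attained at vertices 1, 6)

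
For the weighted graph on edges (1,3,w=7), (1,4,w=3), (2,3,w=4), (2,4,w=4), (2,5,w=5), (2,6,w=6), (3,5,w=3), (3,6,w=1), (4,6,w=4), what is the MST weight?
15 (MST edges: (1,4,w=3), (2,3,w=4), (2,4,w=4), (3,5,w=3), (3,6,w=1); sum of weights 3 + 4 + 4 + 3 + 1 = 15)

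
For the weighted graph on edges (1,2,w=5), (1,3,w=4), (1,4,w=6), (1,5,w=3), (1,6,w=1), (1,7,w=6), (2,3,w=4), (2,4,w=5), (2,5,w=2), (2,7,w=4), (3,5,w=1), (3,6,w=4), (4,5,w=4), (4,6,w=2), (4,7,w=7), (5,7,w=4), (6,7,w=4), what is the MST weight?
13 (MST edges: (1,5,w=3), (1,6,w=1), (2,5,w=2), (2,7,w=4), (3,5,w=1), (4,6,w=2); sum of weights 3 + 1 + 2 + 4 + 1 + 2 = 13)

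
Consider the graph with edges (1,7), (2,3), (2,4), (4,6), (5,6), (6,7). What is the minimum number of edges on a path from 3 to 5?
4 (path: 3 -> 2 -> 4 -> 6 -> 5, 4 edges)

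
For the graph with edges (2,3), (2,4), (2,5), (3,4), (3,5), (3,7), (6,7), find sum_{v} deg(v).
14 (handshake: sum of degrees = 2|E| = 2 x 7 = 14)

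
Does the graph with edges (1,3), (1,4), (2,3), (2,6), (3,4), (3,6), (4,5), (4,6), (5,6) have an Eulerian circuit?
Yes (the graph is connected and all 6 vertices have even degree)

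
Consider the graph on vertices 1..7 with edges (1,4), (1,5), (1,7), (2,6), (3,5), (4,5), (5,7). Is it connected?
No, it has 2 components: {1, 3, 4, 5, 7}, {2, 6}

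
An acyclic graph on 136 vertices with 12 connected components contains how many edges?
124 (Each of the 12 component trees on V_i vertices has V_i - 1 edges; summing gives V - C = 136 - 12 = 124)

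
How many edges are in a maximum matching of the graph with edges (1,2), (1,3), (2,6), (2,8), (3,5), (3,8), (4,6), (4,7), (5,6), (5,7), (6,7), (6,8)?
4 (matching: (1,2), (3,8), (4,6), (5,7); upper bound floor(n/2) = floor(8/2) = 4)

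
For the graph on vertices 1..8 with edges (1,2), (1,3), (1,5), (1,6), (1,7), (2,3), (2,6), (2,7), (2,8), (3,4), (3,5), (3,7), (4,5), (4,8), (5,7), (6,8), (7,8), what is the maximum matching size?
4 (matching: (1,7), (2,3), (4,5), (6,8); upper bound floor(n/2) = floor(8/2) = 4)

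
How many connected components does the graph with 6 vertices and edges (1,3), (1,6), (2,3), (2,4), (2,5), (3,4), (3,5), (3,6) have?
1 (components: {1, 2, 3, 4, 5, 6})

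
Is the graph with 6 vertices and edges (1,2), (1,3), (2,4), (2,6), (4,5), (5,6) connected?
Yes (BFS from 1 visits [1, 2, 3, 4, 6, 5] — all 6 vertices reached)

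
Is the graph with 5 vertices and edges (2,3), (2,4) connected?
No, it has 3 components: {1}, {2, 3, 4}, {5}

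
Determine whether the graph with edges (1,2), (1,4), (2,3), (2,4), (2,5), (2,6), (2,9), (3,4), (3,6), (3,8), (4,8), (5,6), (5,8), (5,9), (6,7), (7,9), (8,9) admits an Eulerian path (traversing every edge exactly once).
Yes — and in fact it has an Eulerian circuit (the graph is connected and all 9 vertices have even degree)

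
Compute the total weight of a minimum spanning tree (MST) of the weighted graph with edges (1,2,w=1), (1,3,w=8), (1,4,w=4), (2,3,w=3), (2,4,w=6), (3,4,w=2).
6 (MST edges: (1,2,w=1), (2,3,w=3), (3,4,w=2); sum of weights 1 + 3 + 2 = 6)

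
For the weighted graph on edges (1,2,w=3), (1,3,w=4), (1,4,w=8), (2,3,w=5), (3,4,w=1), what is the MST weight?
8 (MST edges: (1,2,w=3), (1,3,w=4), (3,4,w=1); sum of weights 3 + 4 + 1 = 8)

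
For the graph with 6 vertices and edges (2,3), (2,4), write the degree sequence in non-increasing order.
[2, 1, 1, 0, 0, 0] (degrees: deg(1)=0, deg(2)=2, deg(3)=1, deg(4)=1, deg(5)=0, deg(6)=0)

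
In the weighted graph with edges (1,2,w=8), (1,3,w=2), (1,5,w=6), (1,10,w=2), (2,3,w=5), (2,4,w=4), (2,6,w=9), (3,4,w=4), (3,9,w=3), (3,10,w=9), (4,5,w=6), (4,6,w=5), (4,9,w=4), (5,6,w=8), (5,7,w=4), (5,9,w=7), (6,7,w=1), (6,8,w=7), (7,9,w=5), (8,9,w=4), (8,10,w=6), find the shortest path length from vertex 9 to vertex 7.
5 (path: 9 -> 7; weights 5 = 5)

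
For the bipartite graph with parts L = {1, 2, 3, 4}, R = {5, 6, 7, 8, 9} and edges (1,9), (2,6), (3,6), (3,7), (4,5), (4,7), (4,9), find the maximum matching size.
4 (matching: (1,9), (2,6), (3,7), (4,5); upper bound min(|L|,|R|) = min(4,5) = 4)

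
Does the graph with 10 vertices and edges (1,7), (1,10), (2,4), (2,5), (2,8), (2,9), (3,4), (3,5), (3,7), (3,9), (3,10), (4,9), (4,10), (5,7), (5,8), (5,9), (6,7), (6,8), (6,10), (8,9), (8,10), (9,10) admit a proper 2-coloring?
No (odd cycle of length 5: 8 -> 10 -> 1 -> 7 -> 5 -> 8)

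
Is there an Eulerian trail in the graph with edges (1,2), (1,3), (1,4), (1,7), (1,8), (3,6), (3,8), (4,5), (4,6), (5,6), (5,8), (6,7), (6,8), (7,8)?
No (8 vertices have odd degree: {1, 2, 3, 4, 5, 6, 7, 8}; Eulerian path requires 0 or 2)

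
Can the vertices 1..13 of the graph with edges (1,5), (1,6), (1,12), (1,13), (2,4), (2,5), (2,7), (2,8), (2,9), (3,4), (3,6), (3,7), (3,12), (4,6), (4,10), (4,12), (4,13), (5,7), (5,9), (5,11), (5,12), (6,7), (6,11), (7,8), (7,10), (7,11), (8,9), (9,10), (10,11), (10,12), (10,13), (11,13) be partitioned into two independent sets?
No (odd cycle of length 3: 5 -> 1 -> 12 -> 5)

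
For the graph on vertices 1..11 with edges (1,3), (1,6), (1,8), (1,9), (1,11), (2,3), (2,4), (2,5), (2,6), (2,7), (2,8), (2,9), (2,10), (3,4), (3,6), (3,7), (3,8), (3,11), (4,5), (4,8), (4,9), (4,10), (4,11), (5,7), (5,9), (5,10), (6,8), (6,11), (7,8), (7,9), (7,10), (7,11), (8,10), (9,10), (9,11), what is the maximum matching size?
5 (matching: (1,6), (2,9), (4,5), (7,11), (8,10); upper bound floor(n/2) = floor(11/2) = 5)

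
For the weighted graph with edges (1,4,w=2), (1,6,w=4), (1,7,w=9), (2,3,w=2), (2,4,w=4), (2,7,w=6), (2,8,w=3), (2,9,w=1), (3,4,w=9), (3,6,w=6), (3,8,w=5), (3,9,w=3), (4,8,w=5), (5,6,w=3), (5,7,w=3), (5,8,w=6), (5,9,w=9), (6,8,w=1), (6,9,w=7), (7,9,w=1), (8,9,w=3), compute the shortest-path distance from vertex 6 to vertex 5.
3 (path: 6 -> 5; weights 3 = 3)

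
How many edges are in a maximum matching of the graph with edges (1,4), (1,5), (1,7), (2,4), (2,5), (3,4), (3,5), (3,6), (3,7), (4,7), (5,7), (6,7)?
3 (matching: (1,7), (2,5), (3,6); upper bound floor(n/2) = floor(7/2) = 3)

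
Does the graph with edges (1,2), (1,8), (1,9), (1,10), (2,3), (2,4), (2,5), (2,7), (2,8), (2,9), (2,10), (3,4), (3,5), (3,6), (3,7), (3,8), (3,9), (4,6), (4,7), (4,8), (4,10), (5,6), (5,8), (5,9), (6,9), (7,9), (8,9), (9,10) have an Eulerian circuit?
No (2 vertices have odd degree: {3, 5}; Eulerian circuit requires 0)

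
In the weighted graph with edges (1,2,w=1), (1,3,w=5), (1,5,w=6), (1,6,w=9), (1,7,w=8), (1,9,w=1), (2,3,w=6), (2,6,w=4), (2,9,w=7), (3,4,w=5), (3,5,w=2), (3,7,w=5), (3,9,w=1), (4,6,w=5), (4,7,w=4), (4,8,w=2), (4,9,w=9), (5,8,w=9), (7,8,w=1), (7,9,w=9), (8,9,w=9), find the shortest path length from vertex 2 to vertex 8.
9 (path: 2 -> 1 -> 9 -> 3 -> 7 -> 8; weights 1 + 1 + 1 + 5 + 1 = 9)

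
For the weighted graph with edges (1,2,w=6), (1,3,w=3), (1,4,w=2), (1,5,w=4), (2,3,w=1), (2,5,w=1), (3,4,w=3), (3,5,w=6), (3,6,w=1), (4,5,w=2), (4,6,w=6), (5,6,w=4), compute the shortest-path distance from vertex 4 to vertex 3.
3 (path: 4 -> 3; weights 3 = 3)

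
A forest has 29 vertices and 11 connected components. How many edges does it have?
18 (Each of the 11 component trees on V_i vertices has V_i - 1 edges; summing gives V - C = 29 - 11 = 18)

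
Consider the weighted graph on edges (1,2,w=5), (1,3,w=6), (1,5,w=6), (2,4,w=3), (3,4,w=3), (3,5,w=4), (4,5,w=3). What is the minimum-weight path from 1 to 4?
8 (path: 1 -> 2 -> 4; weights 5 + 3 = 8)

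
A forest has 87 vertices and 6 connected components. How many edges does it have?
81 (Each of the 6 component trees on V_i vertices has V_i - 1 edges; summing gives V - C = 87 - 6 = 81)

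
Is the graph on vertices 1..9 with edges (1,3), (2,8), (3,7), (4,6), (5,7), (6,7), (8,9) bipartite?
Yes. Partition: {1, 2, 4, 7, 9}, {3, 5, 6, 8}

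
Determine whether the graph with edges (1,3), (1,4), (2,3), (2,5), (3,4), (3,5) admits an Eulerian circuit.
Yes (the graph is connected and all 5 vertices have even degree)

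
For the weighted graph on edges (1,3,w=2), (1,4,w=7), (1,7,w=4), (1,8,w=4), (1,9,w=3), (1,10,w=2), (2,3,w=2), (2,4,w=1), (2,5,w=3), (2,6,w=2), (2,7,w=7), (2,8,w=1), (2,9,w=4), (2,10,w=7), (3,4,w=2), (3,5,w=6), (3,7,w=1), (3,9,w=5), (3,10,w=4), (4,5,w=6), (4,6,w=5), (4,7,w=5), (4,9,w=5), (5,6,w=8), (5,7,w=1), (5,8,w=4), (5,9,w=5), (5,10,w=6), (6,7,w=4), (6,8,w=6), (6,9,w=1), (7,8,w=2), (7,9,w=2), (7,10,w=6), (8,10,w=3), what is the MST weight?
13 (MST edges: (1,3,w=2), (1,10,w=2), (2,3,w=2), (2,4,w=1), (2,6,w=2), (2,8,w=1), (3,7,w=1), (5,7,w=1), (6,9,w=1); sum of weights 2 + 2 + 2 + 1 + 2 + 1 + 1 + 1 + 1 = 13)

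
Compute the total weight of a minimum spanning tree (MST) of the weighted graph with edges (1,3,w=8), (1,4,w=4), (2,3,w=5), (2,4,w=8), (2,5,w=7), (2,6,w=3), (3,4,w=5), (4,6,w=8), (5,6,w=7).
24 (MST edges: (1,4,w=4), (2,3,w=5), (2,5,w=7), (2,6,w=3), (3,4,w=5); sum of weights 4 + 5 + 7 + 3 + 5 = 24)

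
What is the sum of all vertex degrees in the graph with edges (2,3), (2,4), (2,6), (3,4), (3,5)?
10 (handshake: sum of degrees = 2|E| = 2 x 5 = 10)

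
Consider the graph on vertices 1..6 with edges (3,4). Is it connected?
No, it has 5 components: {1}, {2}, {3, 4}, {5}, {6}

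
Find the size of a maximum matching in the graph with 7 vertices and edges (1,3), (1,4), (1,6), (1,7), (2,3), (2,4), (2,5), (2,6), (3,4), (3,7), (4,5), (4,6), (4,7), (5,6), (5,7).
3 (matching: (1,6), (2,5), (4,7); upper bound floor(n/2) = floor(7/2) = 3)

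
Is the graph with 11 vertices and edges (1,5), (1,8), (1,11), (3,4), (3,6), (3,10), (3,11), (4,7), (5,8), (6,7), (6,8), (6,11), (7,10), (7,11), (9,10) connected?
No, it has 2 components: {1, 3, 4, 5, 6, 7, 8, 9, 10, 11}, {2}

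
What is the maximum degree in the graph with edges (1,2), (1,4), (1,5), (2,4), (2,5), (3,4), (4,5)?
4 (attained at vertex 4)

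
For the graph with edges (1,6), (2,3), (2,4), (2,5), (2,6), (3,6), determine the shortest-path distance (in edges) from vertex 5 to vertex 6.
2 (path: 5 -> 2 -> 6, 2 edges)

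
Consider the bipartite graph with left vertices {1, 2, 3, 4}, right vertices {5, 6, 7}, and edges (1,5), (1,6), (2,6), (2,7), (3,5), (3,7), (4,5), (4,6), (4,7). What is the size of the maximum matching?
3 (matching: (1,6), (2,7), (3,5); upper bound min(|L|,|R|) = min(4,3) = 3)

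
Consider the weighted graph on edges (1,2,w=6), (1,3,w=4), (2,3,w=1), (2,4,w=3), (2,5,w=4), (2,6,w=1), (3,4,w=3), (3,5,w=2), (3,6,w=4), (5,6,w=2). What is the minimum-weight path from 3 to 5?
2 (path: 3 -> 5; weights 2 = 2)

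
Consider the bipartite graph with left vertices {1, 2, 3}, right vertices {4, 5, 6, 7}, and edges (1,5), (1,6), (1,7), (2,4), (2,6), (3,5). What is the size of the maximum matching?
3 (matching: (1,7), (2,6), (3,5); upper bound min(|L|,|R|) = min(3,4) = 3)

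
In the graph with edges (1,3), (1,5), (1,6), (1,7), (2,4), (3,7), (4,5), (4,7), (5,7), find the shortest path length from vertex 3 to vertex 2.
3 (path: 3 -> 7 -> 4 -> 2, 3 edges)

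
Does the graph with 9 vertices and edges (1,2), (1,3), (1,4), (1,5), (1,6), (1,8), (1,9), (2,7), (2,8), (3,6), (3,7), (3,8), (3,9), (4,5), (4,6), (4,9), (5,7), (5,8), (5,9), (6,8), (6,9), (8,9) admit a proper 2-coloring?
No (odd cycle of length 3: 6 -> 1 -> 4 -> 6)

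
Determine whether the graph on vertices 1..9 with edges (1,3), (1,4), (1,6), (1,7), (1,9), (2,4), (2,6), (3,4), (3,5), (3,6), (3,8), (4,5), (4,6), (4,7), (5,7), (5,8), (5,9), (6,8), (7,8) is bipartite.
No (odd cycle of length 3: 3 -> 1 -> 4 -> 3)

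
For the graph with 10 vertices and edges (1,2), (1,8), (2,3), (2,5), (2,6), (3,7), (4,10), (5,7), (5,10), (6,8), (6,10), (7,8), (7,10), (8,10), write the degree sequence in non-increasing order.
[5, 4, 4, 4, 3, 3, 2, 2, 1, 0] (degrees: deg(1)=2, deg(2)=4, deg(3)=2, deg(4)=1, deg(5)=3, deg(6)=3, deg(7)=4, deg(8)=4, deg(9)=0, deg(10)=5)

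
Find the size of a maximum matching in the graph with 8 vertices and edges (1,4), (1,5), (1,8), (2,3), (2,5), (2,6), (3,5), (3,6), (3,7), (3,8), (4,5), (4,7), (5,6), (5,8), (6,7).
4 (matching: (1,5), (2,6), (3,8), (4,7); upper bound floor(n/2) = floor(8/2) = 4)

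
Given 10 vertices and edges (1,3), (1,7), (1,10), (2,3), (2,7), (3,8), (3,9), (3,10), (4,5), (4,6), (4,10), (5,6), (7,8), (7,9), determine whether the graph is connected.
Yes (BFS from 1 visits [1, 3, 7, 10, 2, 8, 9, 4, 5, 6] — all 10 vertices reached)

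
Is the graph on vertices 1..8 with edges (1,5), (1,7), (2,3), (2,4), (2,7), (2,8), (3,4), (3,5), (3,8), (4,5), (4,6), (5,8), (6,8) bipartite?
No (odd cycle of length 5: 8 -> 5 -> 1 -> 7 -> 2 -> 8)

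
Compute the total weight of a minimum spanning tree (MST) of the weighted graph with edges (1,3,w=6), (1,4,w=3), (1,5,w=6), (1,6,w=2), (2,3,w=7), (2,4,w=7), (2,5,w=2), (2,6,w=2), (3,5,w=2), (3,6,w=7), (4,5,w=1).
9 (MST edges: (1,6,w=2), (2,5,w=2), (2,6,w=2), (3,5,w=2), (4,5,w=1); sum of weights 2 + 2 + 2 + 2 + 1 = 9)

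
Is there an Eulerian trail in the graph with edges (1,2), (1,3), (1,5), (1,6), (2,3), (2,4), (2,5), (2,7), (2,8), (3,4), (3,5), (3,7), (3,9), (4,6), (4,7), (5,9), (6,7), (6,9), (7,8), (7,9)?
Yes — and in fact it has an Eulerian circuit (the graph is connected and all 9 vertices have even degree)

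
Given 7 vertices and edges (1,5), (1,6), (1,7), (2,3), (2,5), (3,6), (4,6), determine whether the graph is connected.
Yes (BFS from 1 visits [1, 5, 6, 7, 2, 3, 4] — all 7 vertices reached)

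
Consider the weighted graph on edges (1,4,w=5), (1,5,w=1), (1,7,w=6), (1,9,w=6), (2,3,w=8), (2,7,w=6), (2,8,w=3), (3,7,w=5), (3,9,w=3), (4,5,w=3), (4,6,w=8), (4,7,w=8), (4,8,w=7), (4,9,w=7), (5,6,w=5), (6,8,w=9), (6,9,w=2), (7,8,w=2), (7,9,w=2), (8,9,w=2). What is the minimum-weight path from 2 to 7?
5 (path: 2 -> 8 -> 7; weights 3 + 2 = 5)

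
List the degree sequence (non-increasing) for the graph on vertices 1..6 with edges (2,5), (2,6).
[2, 1, 1, 0, 0, 0] (degrees: deg(1)=0, deg(2)=2, deg(3)=0, deg(4)=0, deg(5)=1, deg(6)=1)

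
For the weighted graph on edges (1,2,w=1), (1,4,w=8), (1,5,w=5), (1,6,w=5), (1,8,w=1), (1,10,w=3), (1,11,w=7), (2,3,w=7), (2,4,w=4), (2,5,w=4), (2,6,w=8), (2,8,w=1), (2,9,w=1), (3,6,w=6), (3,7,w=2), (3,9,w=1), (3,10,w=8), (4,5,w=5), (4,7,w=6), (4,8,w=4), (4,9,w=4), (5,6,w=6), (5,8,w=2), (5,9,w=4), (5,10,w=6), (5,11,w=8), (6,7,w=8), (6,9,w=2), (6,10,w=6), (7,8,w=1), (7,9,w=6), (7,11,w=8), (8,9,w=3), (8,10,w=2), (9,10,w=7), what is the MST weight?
22 (MST edges: (1,2,w=1), (1,8,w=1), (1,11,w=7), (2,4,w=4), (2,9,w=1), (3,9,w=1), (5,8,w=2), (6,9,w=2), (7,8,w=1), (8,10,w=2); sum of weights 1 + 1 + 7 + 4 + 1 + 1 + 2 + 2 + 1 + 2 = 22)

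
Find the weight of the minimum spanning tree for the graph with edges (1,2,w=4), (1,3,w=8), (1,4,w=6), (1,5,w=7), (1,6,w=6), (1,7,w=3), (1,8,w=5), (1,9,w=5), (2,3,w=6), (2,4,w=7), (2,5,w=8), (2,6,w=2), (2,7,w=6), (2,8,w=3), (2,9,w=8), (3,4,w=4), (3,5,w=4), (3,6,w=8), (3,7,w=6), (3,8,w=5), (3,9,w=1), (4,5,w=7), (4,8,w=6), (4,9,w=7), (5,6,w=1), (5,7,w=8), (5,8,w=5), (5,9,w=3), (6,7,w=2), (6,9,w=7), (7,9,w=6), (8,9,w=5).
19 (MST edges: (1,7,w=3), (2,6,w=2), (2,8,w=3), (3,4,w=4), (3,9,w=1), (5,6,w=1), (5,9,w=3), (6,7,w=2); sum of weights 3 + 2 + 3 + 4 + 1 + 1 + 3 + 2 = 19)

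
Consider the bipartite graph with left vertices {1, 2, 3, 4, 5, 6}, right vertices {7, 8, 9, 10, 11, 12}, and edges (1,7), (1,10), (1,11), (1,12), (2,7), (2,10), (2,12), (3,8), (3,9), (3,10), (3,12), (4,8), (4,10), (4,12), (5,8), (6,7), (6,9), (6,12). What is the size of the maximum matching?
6 (matching: (1,11), (2,12), (3,9), (4,10), (5,8), (6,7); upper bound min(|L|,|R|) = min(6,6) = 6)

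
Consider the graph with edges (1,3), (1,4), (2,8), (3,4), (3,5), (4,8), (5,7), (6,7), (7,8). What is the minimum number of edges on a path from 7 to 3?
2 (path: 7 -> 5 -> 3, 2 edges)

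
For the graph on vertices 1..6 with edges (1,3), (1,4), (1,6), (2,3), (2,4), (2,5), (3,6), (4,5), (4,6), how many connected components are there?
1 (components: {1, 2, 3, 4, 5, 6})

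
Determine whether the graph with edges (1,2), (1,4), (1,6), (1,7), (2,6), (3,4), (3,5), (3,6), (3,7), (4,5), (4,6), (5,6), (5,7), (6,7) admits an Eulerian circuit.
Yes (the graph is connected and all 7 vertices have even degree)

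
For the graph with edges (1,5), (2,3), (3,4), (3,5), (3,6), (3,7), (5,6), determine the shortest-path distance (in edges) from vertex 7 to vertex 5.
2 (path: 7 -> 3 -> 5, 2 edges)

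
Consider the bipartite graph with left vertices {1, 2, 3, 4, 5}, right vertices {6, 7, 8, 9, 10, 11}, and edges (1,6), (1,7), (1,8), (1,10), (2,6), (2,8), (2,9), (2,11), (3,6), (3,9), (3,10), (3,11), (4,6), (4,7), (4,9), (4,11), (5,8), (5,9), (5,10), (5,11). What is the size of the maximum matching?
5 (matching: (1,10), (2,11), (3,9), (4,7), (5,8); upper bound min(|L|,|R|) = min(5,6) = 5)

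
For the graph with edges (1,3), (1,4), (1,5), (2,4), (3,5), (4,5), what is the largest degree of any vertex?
3 (attained at vertices 1, 4, 5)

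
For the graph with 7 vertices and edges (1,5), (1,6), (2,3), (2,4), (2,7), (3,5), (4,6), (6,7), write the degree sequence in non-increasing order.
[3, 3, 2, 2, 2, 2, 2] (degrees: deg(1)=2, deg(2)=3, deg(3)=2, deg(4)=2, deg(5)=2, deg(6)=3, deg(7)=2)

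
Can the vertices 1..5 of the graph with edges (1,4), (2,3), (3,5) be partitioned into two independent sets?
Yes. Partition: {1, 2, 5}, {3, 4}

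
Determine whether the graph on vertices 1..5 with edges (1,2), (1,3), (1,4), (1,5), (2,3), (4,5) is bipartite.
No (odd cycle of length 3: 5 -> 1 -> 4 -> 5)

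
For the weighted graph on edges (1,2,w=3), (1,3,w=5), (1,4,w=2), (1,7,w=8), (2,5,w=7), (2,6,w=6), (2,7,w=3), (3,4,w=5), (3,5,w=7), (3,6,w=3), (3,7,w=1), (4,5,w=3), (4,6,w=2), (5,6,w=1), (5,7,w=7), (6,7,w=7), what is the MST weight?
12 (MST edges: (1,2,w=3), (1,4,w=2), (2,7,w=3), (3,7,w=1), (4,6,w=2), (5,6,w=1); sum of weights 3 + 2 + 3 + 1 + 2 + 1 = 12)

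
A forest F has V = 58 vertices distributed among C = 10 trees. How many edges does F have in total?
48 (Each of the 10 component trees on V_i vertices has V_i - 1 edges; summing gives V - C = 58 - 10 = 48)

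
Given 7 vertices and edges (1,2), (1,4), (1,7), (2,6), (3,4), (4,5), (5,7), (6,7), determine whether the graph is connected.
Yes (BFS from 1 visits [1, 2, 4, 7, 6, 3, 5] — all 7 vertices reached)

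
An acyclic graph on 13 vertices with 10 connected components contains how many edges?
3 (Each of the 10 component trees on V_i vertices has V_i - 1 edges; summing gives V - C = 13 - 10 = 3)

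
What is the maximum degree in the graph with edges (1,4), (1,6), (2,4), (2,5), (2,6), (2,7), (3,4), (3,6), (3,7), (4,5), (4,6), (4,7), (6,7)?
6 (attained at vertex 4)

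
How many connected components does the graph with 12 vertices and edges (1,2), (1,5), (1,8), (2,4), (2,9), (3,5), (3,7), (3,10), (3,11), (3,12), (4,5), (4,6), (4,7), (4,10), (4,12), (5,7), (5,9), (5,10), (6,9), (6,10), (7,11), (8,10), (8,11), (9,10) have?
1 (components: {1, 2, 3, 4, 5, 6, 7, 8, 9, 10, 11, 12})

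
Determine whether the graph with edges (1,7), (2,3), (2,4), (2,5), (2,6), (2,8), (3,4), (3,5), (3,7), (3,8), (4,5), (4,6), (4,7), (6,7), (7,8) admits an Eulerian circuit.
No (8 vertices have odd degree: {1, 2, 3, 4, 5, 6, 7, 8}; Eulerian circuit requires 0)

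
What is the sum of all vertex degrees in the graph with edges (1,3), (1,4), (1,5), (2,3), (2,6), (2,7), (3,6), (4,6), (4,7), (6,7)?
20 (handshake: sum of degrees = 2|E| = 2 x 10 = 20)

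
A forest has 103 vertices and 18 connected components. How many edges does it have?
85 (Each of the 18 component trees on V_i vertices has V_i - 1 edges; summing gives V - C = 103 - 18 = 85)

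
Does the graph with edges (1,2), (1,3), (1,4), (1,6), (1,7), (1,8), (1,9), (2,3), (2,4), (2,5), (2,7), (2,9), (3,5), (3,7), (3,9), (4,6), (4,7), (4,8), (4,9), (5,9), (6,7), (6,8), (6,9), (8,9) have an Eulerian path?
No (6 vertices have odd degree: {1, 3, 5, 6, 7, 9}; Eulerian path requires 0 or 2)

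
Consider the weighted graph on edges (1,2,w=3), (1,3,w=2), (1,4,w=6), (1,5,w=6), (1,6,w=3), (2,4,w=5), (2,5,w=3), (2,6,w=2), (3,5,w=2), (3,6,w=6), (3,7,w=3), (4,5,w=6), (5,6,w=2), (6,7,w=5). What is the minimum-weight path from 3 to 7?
3 (path: 3 -> 7; weights 3 = 3)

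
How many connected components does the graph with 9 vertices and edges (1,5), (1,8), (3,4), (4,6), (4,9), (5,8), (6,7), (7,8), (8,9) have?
2 (components: {1, 3, 4, 5, 6, 7, 8, 9}, {2})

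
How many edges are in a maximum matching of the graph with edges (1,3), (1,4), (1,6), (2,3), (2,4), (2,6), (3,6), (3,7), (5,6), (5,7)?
3 (matching: (1,3), (2,6), (5,7); upper bound floor(n/2) = floor(7/2) = 3)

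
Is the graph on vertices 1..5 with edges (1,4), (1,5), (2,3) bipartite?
Yes. Partition: {1, 2}, {3, 4, 5}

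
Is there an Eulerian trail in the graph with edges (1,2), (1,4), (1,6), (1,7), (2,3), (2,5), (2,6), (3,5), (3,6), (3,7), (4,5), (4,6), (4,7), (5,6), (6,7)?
Yes — and in fact it has an Eulerian circuit (the graph is connected and all 7 vertices have even degree)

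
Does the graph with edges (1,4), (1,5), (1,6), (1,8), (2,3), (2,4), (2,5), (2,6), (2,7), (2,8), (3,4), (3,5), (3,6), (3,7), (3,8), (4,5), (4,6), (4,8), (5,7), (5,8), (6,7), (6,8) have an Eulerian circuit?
Yes (the graph is connected and all 8 vertices have even degree)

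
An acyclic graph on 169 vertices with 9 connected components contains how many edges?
160 (Each of the 9 component trees on V_i vertices has V_i - 1 edges; summing gives V - C = 169 - 9 = 160)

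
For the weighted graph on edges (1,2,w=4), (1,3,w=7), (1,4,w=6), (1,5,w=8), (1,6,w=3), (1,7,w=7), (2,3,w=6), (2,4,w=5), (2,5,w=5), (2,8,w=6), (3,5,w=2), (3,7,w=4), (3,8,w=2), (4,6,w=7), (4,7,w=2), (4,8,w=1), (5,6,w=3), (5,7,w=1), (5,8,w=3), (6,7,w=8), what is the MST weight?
16 (MST edges: (1,2,w=4), (1,6,w=3), (3,5,w=2), (3,8,w=2), (4,8,w=1), (5,6,w=3), (5,7,w=1); sum of weights 4 + 3 + 2 + 2 + 1 + 3 + 1 = 16)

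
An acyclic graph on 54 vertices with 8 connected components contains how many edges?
46 (Each of the 8 component trees on V_i vertices has V_i - 1 edges; summing gives V - C = 54 - 8 = 46)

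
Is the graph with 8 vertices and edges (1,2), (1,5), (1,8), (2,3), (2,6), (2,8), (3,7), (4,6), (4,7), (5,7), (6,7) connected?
Yes (BFS from 1 visits [1, 2, 5, 8, 3, 6, 7, 4] — all 8 vertices reached)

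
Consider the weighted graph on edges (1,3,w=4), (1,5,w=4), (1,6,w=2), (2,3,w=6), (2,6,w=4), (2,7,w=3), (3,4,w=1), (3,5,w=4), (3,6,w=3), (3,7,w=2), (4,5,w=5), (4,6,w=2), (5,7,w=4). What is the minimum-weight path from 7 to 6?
5 (path: 7 -> 3 -> 6; weights 2 + 3 = 5)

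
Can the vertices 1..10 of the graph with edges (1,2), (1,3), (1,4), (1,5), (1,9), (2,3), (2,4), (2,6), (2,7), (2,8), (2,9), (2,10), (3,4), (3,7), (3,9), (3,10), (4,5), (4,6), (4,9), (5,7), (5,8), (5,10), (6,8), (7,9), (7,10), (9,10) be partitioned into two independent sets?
No (odd cycle of length 3: 9 -> 1 -> 4 -> 9)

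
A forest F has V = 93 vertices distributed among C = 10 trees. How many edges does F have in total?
83 (Each of the 10 component trees on V_i vertices has V_i - 1 edges; summing gives V - C = 93 - 10 = 83)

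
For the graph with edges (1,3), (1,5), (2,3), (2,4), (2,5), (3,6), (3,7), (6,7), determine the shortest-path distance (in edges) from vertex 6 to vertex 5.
3 (path: 6 -> 3 -> 1 -> 5, 3 edges)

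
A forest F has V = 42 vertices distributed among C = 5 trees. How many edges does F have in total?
37 (Each of the 5 component trees on V_i vertices has V_i - 1 edges; summing gives V - C = 42 - 5 = 37)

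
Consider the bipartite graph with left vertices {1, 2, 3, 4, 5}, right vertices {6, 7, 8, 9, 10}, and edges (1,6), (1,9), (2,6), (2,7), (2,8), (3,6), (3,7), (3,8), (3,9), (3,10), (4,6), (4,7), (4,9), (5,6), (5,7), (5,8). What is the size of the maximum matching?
5 (matching: (1,9), (2,8), (3,10), (4,7), (5,6); upper bound min(|L|,|R|) = min(5,5) = 5)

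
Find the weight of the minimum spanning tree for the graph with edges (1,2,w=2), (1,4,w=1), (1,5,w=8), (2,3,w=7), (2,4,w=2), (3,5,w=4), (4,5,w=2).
9 (MST edges: (1,2,w=2), (1,4,w=1), (3,5,w=4), (4,5,w=2); sum of weights 2 + 1 + 4 + 2 = 9)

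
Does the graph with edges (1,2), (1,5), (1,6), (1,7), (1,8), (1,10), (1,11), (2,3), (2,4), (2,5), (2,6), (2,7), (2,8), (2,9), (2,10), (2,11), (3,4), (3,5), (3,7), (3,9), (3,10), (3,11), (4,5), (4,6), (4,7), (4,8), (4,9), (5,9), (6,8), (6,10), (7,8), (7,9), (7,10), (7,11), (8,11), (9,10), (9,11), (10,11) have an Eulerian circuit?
No (8 vertices have odd degree: {1, 3, 4, 5, 6, 9, 10, 11}; Eulerian circuit requires 0)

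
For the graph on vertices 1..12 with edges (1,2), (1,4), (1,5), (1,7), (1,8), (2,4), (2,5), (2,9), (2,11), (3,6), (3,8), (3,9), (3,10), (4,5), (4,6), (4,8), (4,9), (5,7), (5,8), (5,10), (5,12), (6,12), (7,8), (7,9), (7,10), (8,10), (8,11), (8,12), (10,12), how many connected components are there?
1 (components: {1, 2, 3, 4, 5, 6, 7, 8, 9, 10, 11, 12})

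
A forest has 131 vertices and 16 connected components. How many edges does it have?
115 (Each of the 16 component trees on V_i vertices has V_i - 1 edges; summing gives V - C = 131 - 16 = 115)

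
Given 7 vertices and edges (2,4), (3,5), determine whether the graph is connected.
No, it has 5 components: {1}, {2, 4}, {3, 5}, {6}, {7}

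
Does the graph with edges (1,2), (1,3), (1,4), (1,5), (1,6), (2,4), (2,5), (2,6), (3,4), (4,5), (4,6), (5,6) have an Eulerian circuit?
No (2 vertices have odd degree: {1, 4}; Eulerian circuit requires 0)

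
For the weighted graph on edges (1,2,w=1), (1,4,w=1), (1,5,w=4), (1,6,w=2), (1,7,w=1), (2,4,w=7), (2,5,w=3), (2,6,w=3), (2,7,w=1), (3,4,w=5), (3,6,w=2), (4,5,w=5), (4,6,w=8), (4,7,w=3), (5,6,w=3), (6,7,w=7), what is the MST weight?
10 (MST edges: (1,2,w=1), (1,4,w=1), (1,6,w=2), (1,7,w=1), (2,5,w=3), (3,6,w=2); sum of weights 1 + 1 + 2 + 1 + 3 + 2 = 10)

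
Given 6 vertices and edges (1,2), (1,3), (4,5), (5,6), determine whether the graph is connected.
No, it has 2 components: {1, 2, 3}, {4, 5, 6}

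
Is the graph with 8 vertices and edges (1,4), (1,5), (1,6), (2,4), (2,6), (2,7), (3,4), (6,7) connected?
No, it has 2 components: {1, 2, 3, 4, 5, 6, 7}, {8}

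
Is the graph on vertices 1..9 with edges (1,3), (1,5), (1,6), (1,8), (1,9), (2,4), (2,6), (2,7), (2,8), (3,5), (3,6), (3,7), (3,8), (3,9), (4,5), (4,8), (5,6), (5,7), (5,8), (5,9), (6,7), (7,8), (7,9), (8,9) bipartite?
No (odd cycle of length 3: 8 -> 1 -> 3 -> 8)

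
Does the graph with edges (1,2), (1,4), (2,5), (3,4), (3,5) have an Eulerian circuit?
Yes (the graph is connected and all 5 vertices have even degree)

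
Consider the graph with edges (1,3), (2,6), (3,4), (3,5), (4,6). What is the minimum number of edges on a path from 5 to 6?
3 (path: 5 -> 3 -> 4 -> 6, 3 edges)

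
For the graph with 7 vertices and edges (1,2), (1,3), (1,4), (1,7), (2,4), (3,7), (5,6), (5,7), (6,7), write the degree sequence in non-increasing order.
[4, 4, 2, 2, 2, 2, 2] (degrees: deg(1)=4, deg(2)=2, deg(3)=2, deg(4)=2, deg(5)=2, deg(6)=2, deg(7)=4)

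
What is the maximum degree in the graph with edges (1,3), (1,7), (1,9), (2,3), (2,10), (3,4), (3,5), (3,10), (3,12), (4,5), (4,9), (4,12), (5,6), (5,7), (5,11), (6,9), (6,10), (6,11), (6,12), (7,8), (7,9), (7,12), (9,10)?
6 (attained at vertex 3)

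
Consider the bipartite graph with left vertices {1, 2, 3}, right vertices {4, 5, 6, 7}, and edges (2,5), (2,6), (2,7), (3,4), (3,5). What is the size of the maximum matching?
2 (matching: (2,7), (3,5); upper bound min(|L|,|R|) = min(3,4) = 3)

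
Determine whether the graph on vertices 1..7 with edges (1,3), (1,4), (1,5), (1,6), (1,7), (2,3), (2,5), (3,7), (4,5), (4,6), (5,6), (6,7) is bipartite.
No (odd cycle of length 3: 5 -> 1 -> 4 -> 5)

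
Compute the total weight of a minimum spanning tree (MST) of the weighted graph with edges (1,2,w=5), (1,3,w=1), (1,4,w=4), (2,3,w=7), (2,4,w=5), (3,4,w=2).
8 (MST edges: (1,2,w=5), (1,3,w=1), (3,4,w=2); sum of weights 5 + 1 + 2 = 8)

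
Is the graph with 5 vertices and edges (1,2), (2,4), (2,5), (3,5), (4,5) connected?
Yes (BFS from 1 visits [1, 2, 4, 5, 3] — all 5 vertices reached)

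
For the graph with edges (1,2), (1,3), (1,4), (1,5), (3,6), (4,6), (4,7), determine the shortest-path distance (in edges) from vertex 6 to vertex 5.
3 (path: 6 -> 4 -> 1 -> 5, 3 edges)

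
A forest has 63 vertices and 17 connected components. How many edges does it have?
46 (Each of the 17 component trees on V_i vertices has V_i - 1 edges; summing gives V - C = 63 - 17 = 46)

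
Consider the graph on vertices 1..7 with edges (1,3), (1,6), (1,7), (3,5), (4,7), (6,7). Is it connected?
No, it has 2 components: {1, 3, 4, 5, 6, 7}, {2}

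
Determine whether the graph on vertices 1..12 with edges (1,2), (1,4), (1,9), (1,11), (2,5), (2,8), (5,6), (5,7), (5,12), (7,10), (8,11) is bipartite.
Yes. Partition: {1, 3, 5, 8, 10}, {2, 4, 6, 7, 9, 11, 12}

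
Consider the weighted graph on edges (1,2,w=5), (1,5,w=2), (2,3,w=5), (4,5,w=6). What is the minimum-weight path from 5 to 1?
2 (path: 5 -> 1; weights 2 = 2)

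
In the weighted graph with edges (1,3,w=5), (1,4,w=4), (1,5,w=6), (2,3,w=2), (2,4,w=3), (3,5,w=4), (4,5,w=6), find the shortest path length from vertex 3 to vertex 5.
4 (path: 3 -> 5; weights 4 = 4)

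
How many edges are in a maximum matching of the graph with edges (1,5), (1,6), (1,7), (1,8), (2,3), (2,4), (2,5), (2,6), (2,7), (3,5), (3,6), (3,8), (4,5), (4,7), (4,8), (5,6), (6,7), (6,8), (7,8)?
4 (matching: (1,5), (2,7), (3,6), (4,8); upper bound floor(n/2) = floor(8/2) = 4)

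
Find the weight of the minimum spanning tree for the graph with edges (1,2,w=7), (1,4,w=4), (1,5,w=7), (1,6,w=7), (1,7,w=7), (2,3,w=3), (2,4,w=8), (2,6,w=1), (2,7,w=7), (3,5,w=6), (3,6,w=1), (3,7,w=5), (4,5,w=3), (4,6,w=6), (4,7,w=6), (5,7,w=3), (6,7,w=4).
16 (MST edges: (1,4,w=4), (2,6,w=1), (3,6,w=1), (4,5,w=3), (5,7,w=3), (6,7,w=4); sum of weights 4 + 1 + 1 + 3 + 3 + 4 = 16)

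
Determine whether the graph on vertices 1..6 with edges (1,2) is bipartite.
Yes. Partition: {1, 3, 4, 5, 6}, {2}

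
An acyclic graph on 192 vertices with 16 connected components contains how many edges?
176 (Each of the 16 component trees on V_i vertices has V_i - 1 edges; summing gives V - C = 192 - 16 = 176)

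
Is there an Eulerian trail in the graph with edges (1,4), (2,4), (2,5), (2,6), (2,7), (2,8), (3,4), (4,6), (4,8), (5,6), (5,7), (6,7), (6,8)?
No (8 vertices have odd degree: {1, 2, 3, 4, 5, 6, 7, 8}; Eulerian path requires 0 or 2)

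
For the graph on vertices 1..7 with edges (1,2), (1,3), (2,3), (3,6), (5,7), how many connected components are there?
3 (components: {1, 2, 3, 6}, {4}, {5, 7})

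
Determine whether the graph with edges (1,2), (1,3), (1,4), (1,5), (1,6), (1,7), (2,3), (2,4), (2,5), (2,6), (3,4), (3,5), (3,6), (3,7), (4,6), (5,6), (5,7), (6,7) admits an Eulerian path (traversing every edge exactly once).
Yes (the graph is connected and exactly 2 vertices have odd degree: {2, 5}; any Eulerian path must start and end at those)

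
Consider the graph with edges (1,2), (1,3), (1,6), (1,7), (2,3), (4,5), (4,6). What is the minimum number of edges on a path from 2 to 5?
4 (path: 2 -> 1 -> 6 -> 4 -> 5, 4 edges)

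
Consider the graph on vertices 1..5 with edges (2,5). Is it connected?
No, it has 4 components: {1}, {2, 5}, {3}, {4}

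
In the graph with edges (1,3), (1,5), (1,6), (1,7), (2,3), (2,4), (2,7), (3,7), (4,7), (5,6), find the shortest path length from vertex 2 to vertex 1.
2 (path: 2 -> 3 -> 1, 2 edges)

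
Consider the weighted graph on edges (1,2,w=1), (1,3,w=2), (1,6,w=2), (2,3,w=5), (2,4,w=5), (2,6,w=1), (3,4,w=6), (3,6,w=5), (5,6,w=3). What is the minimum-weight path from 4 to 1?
6 (path: 4 -> 2 -> 1; weights 5 + 1 = 6)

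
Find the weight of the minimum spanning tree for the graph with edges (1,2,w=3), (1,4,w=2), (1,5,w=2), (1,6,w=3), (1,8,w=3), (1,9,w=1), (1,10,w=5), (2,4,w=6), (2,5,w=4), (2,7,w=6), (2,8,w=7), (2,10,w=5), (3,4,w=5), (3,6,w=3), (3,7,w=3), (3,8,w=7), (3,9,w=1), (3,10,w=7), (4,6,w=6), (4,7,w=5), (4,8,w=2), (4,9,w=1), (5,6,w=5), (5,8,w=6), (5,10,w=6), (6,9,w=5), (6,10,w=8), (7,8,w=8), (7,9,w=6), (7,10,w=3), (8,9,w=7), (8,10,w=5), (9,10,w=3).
19 (MST edges: (1,2,w=3), (1,5,w=2), (1,6,w=3), (1,9,w=1), (3,7,w=3), (3,9,w=1), (4,8,w=2), (4,9,w=1), (7,10,w=3); sum of weights 3 + 2 + 3 + 1 + 3 + 1 + 2 + 1 + 3 = 19)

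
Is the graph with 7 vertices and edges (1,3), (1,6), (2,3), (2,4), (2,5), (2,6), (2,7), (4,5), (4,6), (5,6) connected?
Yes (BFS from 1 visits [1, 3, 6, 2, 4, 5, 7] — all 7 vertices reached)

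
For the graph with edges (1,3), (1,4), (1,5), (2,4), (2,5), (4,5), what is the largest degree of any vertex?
3 (attained at vertices 1, 4, 5)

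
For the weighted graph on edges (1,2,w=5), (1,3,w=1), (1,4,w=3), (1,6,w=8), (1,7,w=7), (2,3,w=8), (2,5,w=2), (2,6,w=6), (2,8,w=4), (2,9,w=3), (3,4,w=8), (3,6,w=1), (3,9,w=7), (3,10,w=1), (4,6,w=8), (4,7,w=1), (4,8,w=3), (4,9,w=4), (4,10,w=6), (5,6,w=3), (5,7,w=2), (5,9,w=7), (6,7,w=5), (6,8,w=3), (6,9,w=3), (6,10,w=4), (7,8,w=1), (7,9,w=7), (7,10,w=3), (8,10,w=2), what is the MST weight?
14 (MST edges: (1,3,w=1), (2,5,w=2), (2,9,w=3), (3,6,w=1), (3,10,w=1), (4,7,w=1), (5,7,w=2), (7,8,w=1), (8,10,w=2); sum of weights 1 + 2 + 3 + 1 + 1 + 1 + 2 + 1 + 2 = 14)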